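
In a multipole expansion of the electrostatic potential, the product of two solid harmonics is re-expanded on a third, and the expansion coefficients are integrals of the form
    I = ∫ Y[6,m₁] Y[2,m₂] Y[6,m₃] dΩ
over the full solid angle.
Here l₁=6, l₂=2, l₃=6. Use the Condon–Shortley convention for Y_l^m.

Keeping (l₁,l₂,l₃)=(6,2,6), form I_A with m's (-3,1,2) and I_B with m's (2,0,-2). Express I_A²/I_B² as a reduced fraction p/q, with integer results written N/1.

l's match ⇒ only the (l;m) 3-j factors differ between A and B.
A: triangle coeff Δ(6,2,6) = 1/90090; Σ_t [1,2]: t=1:−1/161280 t=2:+1/60480 = 1/96768; (3j)²=15/1001 [(6 2 6; -3 1 2)], sign=+1
B: triangle coeff Δ(6,2,6) = 1/90090; Σ_t [0,2]: t=0:+1/69120 t=1:−1/30240 t=2:+1/322560 = -1/64512; (3j)²=10/1001 [(6 2 6; 2 0 -2)], sign=-1
I_A²/I_B² = (15/1001)/(10/1001) = 3/2

3/2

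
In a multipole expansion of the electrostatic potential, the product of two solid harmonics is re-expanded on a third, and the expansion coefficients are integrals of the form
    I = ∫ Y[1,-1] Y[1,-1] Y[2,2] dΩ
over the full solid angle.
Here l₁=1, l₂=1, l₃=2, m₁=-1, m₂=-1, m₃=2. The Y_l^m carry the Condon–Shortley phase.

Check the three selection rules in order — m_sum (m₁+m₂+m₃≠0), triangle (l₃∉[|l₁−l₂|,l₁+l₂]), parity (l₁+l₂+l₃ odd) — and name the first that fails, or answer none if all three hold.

none

Σmᵢ = 0  ✓
l₃∈[|l₁−l₂|,l₁+l₂]=[0,2], have l₃=2  ✓
Σlᵢ = 4 ⇒ even  ✓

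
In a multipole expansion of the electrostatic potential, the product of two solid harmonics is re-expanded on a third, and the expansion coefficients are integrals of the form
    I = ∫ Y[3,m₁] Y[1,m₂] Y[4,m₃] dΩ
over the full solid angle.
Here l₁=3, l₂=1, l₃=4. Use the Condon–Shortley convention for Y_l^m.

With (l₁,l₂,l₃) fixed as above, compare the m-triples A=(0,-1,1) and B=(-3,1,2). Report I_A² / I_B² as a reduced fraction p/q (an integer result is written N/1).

Same 3,1,4: normalisation and zero-m 3j drop out of the ratio.
A: Δ: 0! 6! 2! / 9! → 1/252; sum: t=0:+1/72 = 1/72; 3j²(3 1 4; 0 -1 1) = Δ·Π!·Σ² = 5/126  (sign -1)
B: Δ: 0! 6! 2! / 9! → 1/252; sum: t=0:+1/1440 = 1/1440; 3j²(3 1 4; -3 1 2) = Δ·Π!·Σ² = 1/252  (sign +1)
I_A²/I_B² = (5/126)/(1/252) = 10/1

10/1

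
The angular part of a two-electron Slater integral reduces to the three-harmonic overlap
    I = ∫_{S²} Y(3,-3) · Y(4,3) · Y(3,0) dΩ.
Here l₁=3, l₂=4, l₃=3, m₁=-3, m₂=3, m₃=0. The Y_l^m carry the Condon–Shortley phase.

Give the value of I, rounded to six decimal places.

0.203551

m-sum 0 ✓  L=10 even ✓  1≤3≤7 ✓
Π(2lᵢ+1) = 7×9×7 = 441
triangle coeff Δ(3,4,3) = 1/34650
Σ_t [1,3]: t=1:−1/72 t=2:+1/16 t=3:−1/72 = 5/144
(3j)²=2/77 [(3 4 3; 0 0 0)], sign=-1
Σ_t [4,4]: t=4:+1/288 = 1/288
(3j)²=1/22 [(3 4 3; -3 3 0)], sign=-1
⇒ 4πI² = 63/121
I = (+1)√(63/121/(4π)) = 0.20355073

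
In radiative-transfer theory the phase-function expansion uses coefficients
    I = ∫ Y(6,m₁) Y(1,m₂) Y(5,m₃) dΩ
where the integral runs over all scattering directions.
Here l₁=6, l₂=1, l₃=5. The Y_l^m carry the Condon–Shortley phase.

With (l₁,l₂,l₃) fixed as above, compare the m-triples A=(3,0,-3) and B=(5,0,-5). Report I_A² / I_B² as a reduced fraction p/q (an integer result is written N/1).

27/11

Shared (l₁,l₂,l₃)=(6,1,5): N and (l;000)² cancel in I_A²/I_B².
A: Δ = 2!·10!·0!/13! = 1/858; Racah Σ t=1..1: t=1:−1/80640 = -1/80640; ⇒ 3j(6 1 5; 3 0 -3)² = 9/286, sgn -1
B: Δ = 2!·10!·0!/13! = 1/858; Racah Σ t=1..1: t=1:−1/3628800 = -1/3628800; ⇒ 3j(6 1 5; 5 0 -5)² = 1/78, sgn -1
I_A²/I_B² = (9/286)/(1/78) = 27/11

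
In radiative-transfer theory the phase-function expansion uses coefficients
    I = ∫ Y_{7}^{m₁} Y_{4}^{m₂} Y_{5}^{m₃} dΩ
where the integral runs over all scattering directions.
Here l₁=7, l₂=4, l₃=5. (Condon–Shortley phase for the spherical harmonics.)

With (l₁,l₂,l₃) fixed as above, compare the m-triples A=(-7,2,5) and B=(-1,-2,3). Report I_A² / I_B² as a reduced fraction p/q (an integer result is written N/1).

2079/1625

l's match ⇒ only the (l;m) 3-j factors differ between A and B.
A: triangle coeff Δ(7,4,5) = 1/6126120; Σ_t [6,6]: t=6:+1/58060800 = 1/58060800; (3j)²=3/136 [(7 4 5; -7 2 5)], sign=+1
B: triangle coeff Δ(7,4,5) = 1/6126120; Σ_t [0,2]: t=0:+1/58060800 t=1:−1/604800 t=2:+1/138240 = 13/2322432; (3j)²=1625/94248 [(7 4 5; -1 -2 3)], sign=+1
I_A²/I_B² = (3/136)/(1625/94248) = 2079/1625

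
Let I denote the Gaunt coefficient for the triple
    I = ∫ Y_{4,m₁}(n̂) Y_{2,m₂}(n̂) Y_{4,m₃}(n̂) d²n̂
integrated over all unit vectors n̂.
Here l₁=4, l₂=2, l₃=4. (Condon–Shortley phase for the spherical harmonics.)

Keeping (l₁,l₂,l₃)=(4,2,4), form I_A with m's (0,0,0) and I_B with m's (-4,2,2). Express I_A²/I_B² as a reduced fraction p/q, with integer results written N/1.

50/21

Shared (l₁,l₂,l₃)=(4,2,4): N and (l;000)² cancel in I_A²/I_B².
A: Δ = 2!·6!·2!/11! = 1/13860; Racah Σ t=0..2: t=0:+1/192 t=1:−1/36 t=2:+1/192 = -5/288; ⇒ 3j(4 2 4; 0 0 0)² = 20/693, sgn -1
B: Δ = 2!·6!·2!/11! = 1/13860; Racah Σ t=2..2: t=2:+1/2880 = 1/2880; ⇒ 3j(4 2 4; -4 2 2)² = 2/165, sgn +1
I_A²/I_B² = (20/693)/(2/165) = 50/21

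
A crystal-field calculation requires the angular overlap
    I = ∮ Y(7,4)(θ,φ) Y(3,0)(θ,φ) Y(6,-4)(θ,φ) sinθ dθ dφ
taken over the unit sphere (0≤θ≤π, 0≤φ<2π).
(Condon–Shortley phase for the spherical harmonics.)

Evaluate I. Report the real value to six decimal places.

m-sum 0 ✓  L=16 even ✓  4≤6≤10 ✓
Π(2lᵢ+1) = 15×7×13 = 1365
triangle coeff Δ(7,3,6) = 1/2042040
Σ_t [1,3]: t=1:−1/207360 t=2:+1/57600 t=3:−1/207360 = 1/129600
(3j)²=168/12155 [(7 3 6; 0 0 0)], sign=+1
Σ_t [1,3]: t=1:−1/967680 t=2:+1/1451520 t=3:−1/43545600 = -1/2721600
(3j)²=32/7735 [(7 3 6; 4 0 -4)], sign=-1
⇒ 4πI² = 16128/206635
I = (-1)√(16128/206635/(4π)) = -0.07881037

-0.078810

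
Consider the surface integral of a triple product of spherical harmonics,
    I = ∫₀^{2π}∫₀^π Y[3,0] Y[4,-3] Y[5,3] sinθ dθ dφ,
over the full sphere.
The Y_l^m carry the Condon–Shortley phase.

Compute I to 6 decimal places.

0.103862

Checks pass: Σm=0; 12 even; l₃=5∈[1,7].
(2·3+1)(2·4+1)(2·5+1) = 693
Δ: 2! 4! 6! / 13! → 1/180180
sum: t=0:+1/576 t=1:−1/144 t=2:+1/576 = -1/288
3j²(3 4 5; 0 0 0) = Δ·Π!·Σ² = 20/1001  (sign +1)
sum: t=0:+1/1440 t=1:−1/2880 = 1/2880
3j²(3 4 5; 0 -3 3) = Δ·Π!·Σ² = 7/715  (sign +1)
combine: 4πI² = 693·20/1001·7/715 = 252/1859
take √, sign +1: I = 0.10386175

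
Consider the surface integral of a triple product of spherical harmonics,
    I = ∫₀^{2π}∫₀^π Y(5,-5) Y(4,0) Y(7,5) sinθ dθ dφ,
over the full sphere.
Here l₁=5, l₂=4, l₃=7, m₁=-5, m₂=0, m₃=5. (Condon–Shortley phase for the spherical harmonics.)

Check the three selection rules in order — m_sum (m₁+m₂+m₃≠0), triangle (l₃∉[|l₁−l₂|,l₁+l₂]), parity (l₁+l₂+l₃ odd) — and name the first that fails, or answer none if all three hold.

none

azimuthal sum: -5 + 0 + 5 = 0  ✓
1 ≤ 7 ≤ 9 (triangle on l)  ✓
L = 5 + 4 + 7 = 16 (even)  ✓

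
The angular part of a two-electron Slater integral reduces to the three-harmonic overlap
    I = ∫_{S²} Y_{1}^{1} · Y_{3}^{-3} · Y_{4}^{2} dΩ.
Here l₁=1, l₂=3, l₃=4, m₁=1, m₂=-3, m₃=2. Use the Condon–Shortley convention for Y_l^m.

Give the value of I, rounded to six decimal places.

0.061558

Checks pass: Σm=0; 8 even; l₃=4∈[2,4].
(2·1+1)(2·3+1)(2·4+1) = 189
Δ: 0! 2! 6! / 9! → 1/252
sum: t=0:+1/36 = 1/36
3j²(1 3 4; 0 0 0) = Δ·Π!·Σ² = 4/63  (sign +1)
sum: t=0:+1/1440 = 1/1440
3j²(1 3 4; 1 -3 2) = Δ·Π!·Σ² = 1/252  (sign +1)
combine: 4πI² = 189·4/63·1/252 = 1/21
take √, sign +1: I = 0.06155813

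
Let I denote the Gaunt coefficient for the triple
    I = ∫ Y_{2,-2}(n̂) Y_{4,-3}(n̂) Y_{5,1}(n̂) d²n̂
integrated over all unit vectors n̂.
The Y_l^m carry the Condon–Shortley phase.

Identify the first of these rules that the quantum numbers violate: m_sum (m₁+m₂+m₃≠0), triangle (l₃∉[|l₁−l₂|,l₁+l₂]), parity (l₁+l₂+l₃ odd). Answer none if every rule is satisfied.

m_sum

Σmᵢ = -4  ✗
l₃∈[|l₁−l₂|,l₁+l₂]=[2,6], have l₃=5
Σlᵢ = 11 ⇒ odd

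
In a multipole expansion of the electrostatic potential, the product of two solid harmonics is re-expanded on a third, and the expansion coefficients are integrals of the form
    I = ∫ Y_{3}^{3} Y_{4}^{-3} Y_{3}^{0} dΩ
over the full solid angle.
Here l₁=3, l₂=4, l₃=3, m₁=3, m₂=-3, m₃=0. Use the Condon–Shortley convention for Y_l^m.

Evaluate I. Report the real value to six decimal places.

0.203551

Rules hold: Σm=0, L=10 even, 1≤3≤7.
N = 7·9·7 = 441
Δ = 4!·2!·4!/11! = 1/34650
Racah Σ t=1..3: t=1:−1/72 t=2:+1/16 t=3:−1/72 = 5/144
⇒ 3j(3 4 3; 0 0 0)² = 2/77, sgn -1
Racah Σ t=0..0: t=0:+1/288 = 1/288
⇒ 3j(3 4 3; 3 -3 0)² = 1/22, sgn -1
4πI² = N·(3j₀)²·(3jₘ)² = 63/121
I = +1·√(0.520661/4π) = 0.20355073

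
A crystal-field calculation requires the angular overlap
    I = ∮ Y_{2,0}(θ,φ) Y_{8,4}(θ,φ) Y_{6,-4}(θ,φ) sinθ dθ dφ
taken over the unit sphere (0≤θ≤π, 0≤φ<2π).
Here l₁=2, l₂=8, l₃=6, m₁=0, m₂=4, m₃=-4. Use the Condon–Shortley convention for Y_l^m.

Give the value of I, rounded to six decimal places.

0.168874

m-sum 0 ✓  L=16 even ✓  6≤6≤10 ✓
Π(2lᵢ+1) = 5×17×13 = 1105
triangle coeff Δ(2,8,6) = 1/30940
Σ_t [2,2]: t=2:+1/2073600 = 1/2073600
(3j)²=28/1105 [(2 8 6; 0 0 0)], sign=+1
Σ_t [2,2]: t=2:+1/29030400 = 1/29030400
(3j)²=99/7735 [(2 8 6; 0 4 -4)], sign=+1
⇒ 4πI² = 396/1105
I = (+1)√(396/1105/(4π)) = 0.16887351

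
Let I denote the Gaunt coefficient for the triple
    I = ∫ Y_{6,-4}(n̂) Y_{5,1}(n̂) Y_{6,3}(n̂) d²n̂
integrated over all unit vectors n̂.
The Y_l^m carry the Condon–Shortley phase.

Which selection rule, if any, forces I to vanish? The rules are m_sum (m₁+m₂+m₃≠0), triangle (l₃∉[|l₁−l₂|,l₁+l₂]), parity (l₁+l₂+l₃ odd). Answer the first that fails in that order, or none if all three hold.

parity

azimuthal sum: -4 + 1 + 3 = 0  ✓
1 ≤ 6 ≤ 11 (triangle on l)  ✓
L = 6 + 5 + 6 = 17 (odd)  ✗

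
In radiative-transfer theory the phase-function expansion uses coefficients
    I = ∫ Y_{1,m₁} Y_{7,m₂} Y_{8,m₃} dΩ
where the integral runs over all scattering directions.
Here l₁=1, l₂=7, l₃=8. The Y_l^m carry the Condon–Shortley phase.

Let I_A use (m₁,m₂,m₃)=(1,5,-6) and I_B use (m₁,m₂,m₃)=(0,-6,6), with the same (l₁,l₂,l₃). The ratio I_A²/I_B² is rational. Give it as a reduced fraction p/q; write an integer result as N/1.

Same 1,7,8: normalisation and zero-m 3j drop out of the ratio.
A: Δ: 0! 2! 14! / 17! → 1/2040; sum: t=0:+1/1916006400 = 1/1916006400; 3j²(1 7 8; 1 5 -6) = Δ·Π!·Σ² = 91/2040  (sign +1)
B: Δ: 0! 2! 14! / 17! → 1/2040; sum: t=0:+1/6227020800 = 1/6227020800; 3j²(1 7 8; 0 -6 6) = Δ·Π!·Σ² = 7/510  (sign +1)
I_A²/I_B² = (91/2040)/(7/510) = 13/4

13/4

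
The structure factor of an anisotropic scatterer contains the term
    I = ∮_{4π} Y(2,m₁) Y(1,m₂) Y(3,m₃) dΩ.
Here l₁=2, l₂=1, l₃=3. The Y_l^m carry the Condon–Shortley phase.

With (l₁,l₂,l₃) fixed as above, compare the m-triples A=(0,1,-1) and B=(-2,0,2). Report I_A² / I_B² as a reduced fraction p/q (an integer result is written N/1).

6/5

Same 2,1,3: normalisation and zero-m 3j drop out of the ratio.
A: Δ: 0! 4! 2! / 7! → 1/105; sum: t=0:+1/8 = 1/8; 3j²(2 1 3; 0 1 -1) = Δ·Π!·Σ² = 2/35  (sign +1)
B: Δ: 0! 4! 2! / 7! → 1/105; sum: t=0:+1/24 = 1/24; 3j²(2 1 3; -2 0 2) = Δ·Π!·Σ² = 1/21  (sign -1)
I_A²/I_B² = (2/35)/(1/21) = 6/5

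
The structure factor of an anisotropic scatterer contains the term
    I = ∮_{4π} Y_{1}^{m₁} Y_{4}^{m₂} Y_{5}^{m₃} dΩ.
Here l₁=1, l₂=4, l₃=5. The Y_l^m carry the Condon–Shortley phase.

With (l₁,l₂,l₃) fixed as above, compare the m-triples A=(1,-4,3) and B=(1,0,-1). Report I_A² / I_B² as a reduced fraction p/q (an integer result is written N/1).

1/15

Same 1,4,5: normalisation and zero-m 3j drop out of the ratio.
A: Δ: 0! 2! 8! / 11! → 1/495; sum: t=0:+1/80640 = 1/80640; 3j²(1 4 5; 1 -4 3) = Δ·Π!·Σ² = 1/495  (sign +1)
B: Δ: 0! 2! 8! / 11! → 1/495; sum: t=0:+1/1152 = 1/1152; 3j²(1 4 5; 1 0 -1) = Δ·Π!·Σ² = 1/33  (sign +1)
I_A²/I_B² = (1/495)/(1/33) = 1/15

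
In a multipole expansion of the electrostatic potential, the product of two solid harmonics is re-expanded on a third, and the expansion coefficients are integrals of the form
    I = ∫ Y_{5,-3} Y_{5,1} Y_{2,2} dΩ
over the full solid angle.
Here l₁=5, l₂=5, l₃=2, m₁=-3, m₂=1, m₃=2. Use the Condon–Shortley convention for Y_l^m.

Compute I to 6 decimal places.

Checks pass: Σm=0; 12 even; l₃=2∈[0,10].
(2·5+1)(2·5+1)(2·2+1) = 605
Δ: 8! 2! 2! / 13! → 1/38610
sum: t=3:−1/2880 t=4:+1/576 t=5:−1/2880 = 1/960
3j²(5 5 2; 0 0 0) = Δ·Π!·Σ² = 10/429  (sign +1)
sum: t=6:+1/5760 = 1/5760
3j²(5 5 2; -3 1 2) = Δ·Π!·Σ² = 56/2145  (sign +1)
combine: 4πI² = 605·10/429·56/2145 = 560/1521
take √, sign +1: I = 0.17116875

0.171169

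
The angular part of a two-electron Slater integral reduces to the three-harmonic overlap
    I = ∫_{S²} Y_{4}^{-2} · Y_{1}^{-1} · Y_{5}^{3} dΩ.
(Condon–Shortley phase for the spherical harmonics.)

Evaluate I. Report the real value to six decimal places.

-0.259847

m-sum 0 ✓  L=10 even ✓  3≤5≤5 ✓
Π(2lᵢ+1) = 9×3×11 = 297
triangle coeff Δ(4,1,5) = 1/495
Σ_t [0,0]: t=0:+1/576 = 1/576
(3j)²=5/99 [(4 1 5; 0 0 0)], sign=-1
Σ_t [0,0]: t=0:+1/2880 = 1/2880
(3j)²=28/495 [(4 1 5; -2 -1 3)], sign=+1
⇒ 4πI² = 28/33
I = (-1)√(28/33/(4π)) = -0.25984664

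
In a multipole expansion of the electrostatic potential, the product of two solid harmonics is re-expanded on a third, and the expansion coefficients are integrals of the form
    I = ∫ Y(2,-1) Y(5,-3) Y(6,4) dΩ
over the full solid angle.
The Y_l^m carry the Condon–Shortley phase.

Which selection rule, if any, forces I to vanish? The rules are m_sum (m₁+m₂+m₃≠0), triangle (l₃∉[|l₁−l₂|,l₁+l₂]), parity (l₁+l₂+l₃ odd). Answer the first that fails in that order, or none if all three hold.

parity

azimuthal sum: -1 − 3 + 4 = 0  ✓
3 ≤ 6 ≤ 7 (triangle on l)  ✓
L = 2 + 5 + 6 = 13 (odd)  ✗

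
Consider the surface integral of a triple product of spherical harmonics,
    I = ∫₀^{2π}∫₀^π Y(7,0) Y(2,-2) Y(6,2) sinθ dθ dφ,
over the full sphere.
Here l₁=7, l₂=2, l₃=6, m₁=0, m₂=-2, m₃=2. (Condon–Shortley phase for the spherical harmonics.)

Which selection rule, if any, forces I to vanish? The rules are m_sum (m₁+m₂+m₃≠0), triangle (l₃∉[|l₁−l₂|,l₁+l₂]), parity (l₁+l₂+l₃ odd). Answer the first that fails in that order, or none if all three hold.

parity

Σmᵢ = 0  ✓
l₃∈[|l₁−l₂|,l₁+l₂]=[5,9], have l₃=6  ✓
Σlᵢ = 15 ⇒ odd  ✗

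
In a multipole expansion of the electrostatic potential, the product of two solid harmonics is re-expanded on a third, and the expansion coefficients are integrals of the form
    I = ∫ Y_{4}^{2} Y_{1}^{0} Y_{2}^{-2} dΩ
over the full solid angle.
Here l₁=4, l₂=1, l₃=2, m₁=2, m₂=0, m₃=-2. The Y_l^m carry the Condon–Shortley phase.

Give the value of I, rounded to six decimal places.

0.000000

|4−1|≤2≤4+1 violated ⇒ I = 0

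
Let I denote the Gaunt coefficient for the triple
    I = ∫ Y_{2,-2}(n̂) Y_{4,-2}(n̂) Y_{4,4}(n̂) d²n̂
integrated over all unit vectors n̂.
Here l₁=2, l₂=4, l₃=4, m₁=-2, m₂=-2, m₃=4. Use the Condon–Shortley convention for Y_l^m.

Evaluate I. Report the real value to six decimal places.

-0.106180

Checks pass: Σm=0; 10 even; l₃=4∈[2,6].
(2·2+1)(2·4+1)(2·4+1) = 405
Δ: 2! 2! 6! / 11! → 1/13860
sum: t=0:+1/192 t=1:−1/36 t=2:+1/192 = -5/288
3j²(2 4 4; 0 0 0) = Δ·Π!·Σ² = 20/693  (sign -1)
sum: t=2:+1/2880 = 1/2880
3j²(2 4 4; -2 -2 4) = Δ·Π!·Σ² = 2/165  (sign +1)
combine: 4πI² = 405·20/693·2/165 = 120/847
take √, sign -1: I = -0.10618031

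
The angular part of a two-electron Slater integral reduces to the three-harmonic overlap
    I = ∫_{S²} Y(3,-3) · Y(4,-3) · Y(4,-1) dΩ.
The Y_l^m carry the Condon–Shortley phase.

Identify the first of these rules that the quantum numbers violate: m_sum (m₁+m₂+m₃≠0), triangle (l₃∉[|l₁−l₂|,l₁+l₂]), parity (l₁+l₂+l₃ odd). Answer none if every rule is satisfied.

azimuthal sum: -3 − 3 − 1 = -7  ✗
1 ≤ 4 ≤ 7 (triangle on l)
L = 3 + 4 + 4 = 11 (odd)

m_sum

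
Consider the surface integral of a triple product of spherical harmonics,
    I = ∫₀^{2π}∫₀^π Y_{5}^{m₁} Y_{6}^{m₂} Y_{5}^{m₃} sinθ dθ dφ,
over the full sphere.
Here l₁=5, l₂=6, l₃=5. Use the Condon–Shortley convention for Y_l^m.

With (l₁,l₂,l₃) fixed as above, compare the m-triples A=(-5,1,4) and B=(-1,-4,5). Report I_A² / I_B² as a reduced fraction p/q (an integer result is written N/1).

7/25

Same 5,6,5: normalisation and zero-m 3j drop out of the ratio.
A: Δ: 6! 4! 6! / 17! → 1/28588560; sum: t=6:+1/2073600 = 1/2073600; 3j²(5 6 5; -5 1 4) = Δ·Π!·Σ² = 63/9724  (sign -1)
B: Δ: 6! 4! 6! / 17! → 1/28588560; sum: t=2:+1/829440 = 1/829440; 3j²(5 6 5; -1 -4 5) = Δ·Π!·Σ² = 225/9724  (sign +1)
I_A²/I_B² = (63/9724)/(225/9724) = 7/25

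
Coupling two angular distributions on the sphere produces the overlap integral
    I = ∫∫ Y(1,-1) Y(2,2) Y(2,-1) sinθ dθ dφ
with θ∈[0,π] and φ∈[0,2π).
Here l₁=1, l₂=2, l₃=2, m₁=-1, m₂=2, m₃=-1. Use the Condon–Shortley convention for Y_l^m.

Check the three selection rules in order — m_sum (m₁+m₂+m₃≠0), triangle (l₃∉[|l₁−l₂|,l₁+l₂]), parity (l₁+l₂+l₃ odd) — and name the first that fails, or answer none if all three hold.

parity

m₁+m₂+m₃ = -1 + 2 − 1 = 0  ✓
triangle: |1−2|=1 ≤ l₃=2 ≤ 1+2=3  ✓
parity: l₁+l₂+l₃ = 5 is odd  ✗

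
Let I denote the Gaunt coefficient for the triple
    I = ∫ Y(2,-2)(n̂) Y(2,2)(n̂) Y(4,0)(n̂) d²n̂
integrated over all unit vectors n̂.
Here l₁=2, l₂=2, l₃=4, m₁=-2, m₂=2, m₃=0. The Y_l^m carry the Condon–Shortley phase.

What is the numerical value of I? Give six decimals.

0.040299

Checks pass: Σm=0; 8 even; l₃=4∈[0,4].
(2·2+1)(2·2+1)(2·4+1) = 225
Δ: 0! 4! 4! / 9! → 1/630
sum: t=0:+1/16 = 1/16
3j²(2 2 4; 0 0 0) = Δ·Π!·Σ² = 2/35  (sign +1)
sum: t=0:+1/576 = 1/576
3j²(2 2 4; -2 2 0) = Δ·Π!·Σ² = 1/630  (sign +1)
combine: 4πI² = 225·2/35·1/630 = 1/49
take √, sign +1: I = 0.04029926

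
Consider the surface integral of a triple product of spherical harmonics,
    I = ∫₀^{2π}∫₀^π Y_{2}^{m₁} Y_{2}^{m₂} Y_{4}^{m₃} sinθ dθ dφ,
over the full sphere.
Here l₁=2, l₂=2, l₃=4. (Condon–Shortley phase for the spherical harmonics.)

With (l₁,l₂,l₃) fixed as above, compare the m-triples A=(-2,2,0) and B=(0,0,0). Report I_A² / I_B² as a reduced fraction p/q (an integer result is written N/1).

1/36

Shared (l₁,l₂,l₃)=(2,2,4): N and (l;000)² cancel in I_A²/I_B².
A: Δ = 0!·4!·4!/9! = 1/630; Racah Σ t=0..0: t=0:+1/576 = 1/576; ⇒ 3j(2 2 4; -2 2 0)² = 1/630, sgn +1
B: Δ = 0!·4!·4!/9! = 1/630; Racah Σ t=0..0: t=0:+1/16 = 1/16; ⇒ 3j(2 2 4; 0 0 0)² = 2/35, sgn +1
I_A²/I_B² = (1/630)/(2/35) = 1/36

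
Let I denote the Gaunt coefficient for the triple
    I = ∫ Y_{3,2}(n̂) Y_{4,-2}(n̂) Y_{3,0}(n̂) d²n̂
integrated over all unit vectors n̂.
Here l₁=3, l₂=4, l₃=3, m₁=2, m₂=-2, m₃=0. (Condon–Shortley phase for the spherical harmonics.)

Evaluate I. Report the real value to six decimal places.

-0.044418

Rules hold: Σm=0, L=10 even, 1≤3≤7.
N = 7·9·7 = 441
Δ = 4!·2!·4!/11! = 1/34650
Racah Σ t=1..3: t=1:−1/72 t=2:+1/16 t=3:−1/72 = 5/144
⇒ 3j(3 4 3; 0 0 0)² = 2/77, sgn -1
Racah Σ t=0..1: t=0:+1/96 t=1:−1/72 = -1/288
⇒ 3j(3 4 3; 2 -2 0)² = 1/462, sgn +1
4πI² = N·(3j₀)²·(3jₘ)² = 3/121
I = -1·√(0.0247934/4π) = -0.04441841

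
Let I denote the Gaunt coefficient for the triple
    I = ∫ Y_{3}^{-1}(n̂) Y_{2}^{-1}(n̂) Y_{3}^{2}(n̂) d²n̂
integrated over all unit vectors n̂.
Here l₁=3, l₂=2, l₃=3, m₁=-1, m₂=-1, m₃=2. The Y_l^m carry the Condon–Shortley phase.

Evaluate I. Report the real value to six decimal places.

Rules hold: Σm=0, L=8 even, 1≤3≤5.
N = 7·5·7 = 245
Δ = 2!·4!·2!/9! = 1/3780
Racah Σ t=0..2: t=0:+1/24 t=1:−1/4 t=2:+1/24 = -1/6
⇒ 3j(3 2 3; 0 0 0)² = 4/105, sgn +1
Racah Σ t=0..1: t=0:+1/48 t=1:−1/12 = -1/16
⇒ 3j(3 2 3; -1 -1 2)² = 1/28, sgn +1
4πI² = N·(3j₀)²·(3jₘ)² = 1/3
I = +1·√(0.333333/4π) = 0.16286750

0.162868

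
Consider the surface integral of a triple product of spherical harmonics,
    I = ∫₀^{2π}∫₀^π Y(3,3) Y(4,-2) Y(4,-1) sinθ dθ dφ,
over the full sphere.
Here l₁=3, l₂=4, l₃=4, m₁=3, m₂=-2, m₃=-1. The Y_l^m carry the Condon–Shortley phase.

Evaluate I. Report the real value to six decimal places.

Σlᵢ=11 odd — θ-integrand is odd under cosθ→−cosθ; I=0

0.000000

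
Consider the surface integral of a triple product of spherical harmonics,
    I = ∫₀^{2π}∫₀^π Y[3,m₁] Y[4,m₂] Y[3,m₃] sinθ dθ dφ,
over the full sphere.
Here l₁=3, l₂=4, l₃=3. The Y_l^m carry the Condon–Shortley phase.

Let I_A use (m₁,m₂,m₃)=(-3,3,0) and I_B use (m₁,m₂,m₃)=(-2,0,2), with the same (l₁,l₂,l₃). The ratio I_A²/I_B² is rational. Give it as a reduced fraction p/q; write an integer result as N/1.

9/7

Same 3,4,3: normalisation and zero-m 3j drop out of the ratio.
A: Δ: 4! 2! 4! / 11! → 1/34650; sum: t=4:+1/288 = 1/288; 3j²(3 4 3; -3 3 0) = Δ·Π!·Σ² = 1/22  (sign -1)
B: Δ: 4! 2! 4! / 11! → 1/34650; sum: t=3:−1/72 t=4:+1/576 = -7/576; 3j²(3 4 3; -2 0 2) = Δ·Π!·Σ² = 7/198  (sign +1)
I_A²/I_B² = (1/22)/(7/198) = 9/7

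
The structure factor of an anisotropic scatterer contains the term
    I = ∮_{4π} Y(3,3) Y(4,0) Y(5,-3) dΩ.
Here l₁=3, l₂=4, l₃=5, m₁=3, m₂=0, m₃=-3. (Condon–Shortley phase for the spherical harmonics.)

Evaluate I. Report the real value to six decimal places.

0.196280

Checks pass: Σm=0; 12 even; l₃=5∈[1,7].
(2·3+1)(2·4+1)(2·5+1) = 693
Δ: 2! 4! 6! / 13! → 1/180180
sum: t=0:+1/576 t=1:−1/144 t=2:+1/576 = -1/288
3j²(3 4 5; 0 0 0) = Δ·Π!·Σ² = 20/1001  (sign +1)
sum: t=0:+1/2304 = 1/2304
3j²(3 4 5; 3 0 -3) = Δ·Π!·Σ² = 5/143  (sign +1)
combine: 4πI² = 693·20/1001·5/143 = 900/1859
take √, sign +1: I = 0.19628026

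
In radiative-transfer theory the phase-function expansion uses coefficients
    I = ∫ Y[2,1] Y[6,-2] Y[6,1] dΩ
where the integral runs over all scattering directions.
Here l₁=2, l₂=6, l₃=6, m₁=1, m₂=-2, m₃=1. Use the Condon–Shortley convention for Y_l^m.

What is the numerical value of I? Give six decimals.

0.088837

m-sum 0 ✓  L=14 even ✓  4≤6≤8 ✓
Π(2lᵢ+1) = 5×13×13 = 845
triangle coeff Δ(2,6,6) = 1/90090
Σ_t [0,2]: t=0:+1/69120 t=1:−1/14400 t=2:+1/69120 = -7/172800
(3j)²=14/715 [(2 6 6; 0 0 0)], sign=-1
Σ_t [0,1]: t=0:+1/34560 t=1:−1/60480 = 1/80640
(3j)²=6/1001 [(2 6 6; 1 -2 1)], sign=-1
⇒ 4πI² = 12/121
I = (+1)√(12/121/(4π)) = 0.08883682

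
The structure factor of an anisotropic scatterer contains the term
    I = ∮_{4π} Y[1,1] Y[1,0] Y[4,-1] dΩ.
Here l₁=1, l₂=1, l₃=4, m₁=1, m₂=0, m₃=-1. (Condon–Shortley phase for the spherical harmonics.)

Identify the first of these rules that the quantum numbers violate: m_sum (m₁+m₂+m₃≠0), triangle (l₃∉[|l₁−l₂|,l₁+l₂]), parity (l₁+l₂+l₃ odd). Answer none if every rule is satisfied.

triangle

m₁+m₂+m₃ = 1 + 0 − 1 = 0  ✓
triangle: |1−1|=0 ≤ l₃=4 ≤ 1+1=2  ✗
parity: l₁+l₂+l₃ = 6 is even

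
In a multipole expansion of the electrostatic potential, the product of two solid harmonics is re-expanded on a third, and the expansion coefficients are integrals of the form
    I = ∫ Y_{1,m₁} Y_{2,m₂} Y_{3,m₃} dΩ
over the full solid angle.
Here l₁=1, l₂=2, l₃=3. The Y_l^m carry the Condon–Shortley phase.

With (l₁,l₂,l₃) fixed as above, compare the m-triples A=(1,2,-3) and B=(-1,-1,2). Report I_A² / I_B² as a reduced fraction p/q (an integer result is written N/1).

Same 1,2,3: normalisation and zero-m 3j drop out of the ratio.
A: Δ: 0! 2! 4! / 7! → 1/105; sum: t=0:+1/48 = 1/48; 3j²(1 2 3; 1 2 -3) = Δ·Π!·Σ² = 1/7  (sign +1)
B: Δ: 0! 2! 4! / 7! → 1/105; sum: t=0:+1/12 = 1/12; 3j²(1 2 3; -1 -1 2) = Δ·Π!·Σ² = 2/21  (sign -1)
I_A²/I_B² = (1/7)/(2/21) = 3/2

3/2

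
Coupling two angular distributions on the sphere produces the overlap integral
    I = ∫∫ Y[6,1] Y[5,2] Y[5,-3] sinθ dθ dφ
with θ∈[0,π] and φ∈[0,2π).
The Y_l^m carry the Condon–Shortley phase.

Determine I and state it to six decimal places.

Rules hold: Σm=0, L=16 even, 1≤5≤11.
N = 13·11·11 = 1573
Δ = 6!·6!·4!/17! = 1/28588560
Racah Σ t=1..5: t=1:−1/345600 t=2:+1/13824 t=3:−1/5184 t=4:+1/13824 t=5:−1/345600 = -7/129600
⇒ 3j(6 5 5; 0 0 0)² = 80/7293, sgn +1
Racah Σ t=3..5: t=3:−1/41472 t=4:+1/34560 t=5:−1/345600 = 1/518400
⇒ 3j(6 5 5; 1 2 -3)² = 7/36465, sgn +1
4πI² = N·(3j₀)²·(3jₘ)² = 112/33813
I = +1·√(0.00331234/4π) = 0.01623537

0.016235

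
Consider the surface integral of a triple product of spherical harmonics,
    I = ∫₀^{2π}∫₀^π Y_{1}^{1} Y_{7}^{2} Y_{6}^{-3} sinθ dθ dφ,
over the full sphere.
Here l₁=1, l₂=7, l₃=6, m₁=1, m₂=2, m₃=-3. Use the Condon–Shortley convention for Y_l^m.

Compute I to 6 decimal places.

0.110647

Checks pass: Σm=0; 14 even; l₃=6∈[6,8].
(2·1+1)(2·7+1)(2·6+1) = 585
Δ: 2! 0! 12! / 15! → 1/1365
sum: t=1:−1/518400 = -1/518400
3j²(1 7 6; 0 0 0) = Δ·Π!·Σ² = 7/195  (sign -1)
sum: t=0:+1/4354560 = 1/4354560
3j²(1 7 6; 1 2 -3) = Δ·Π!·Σ² = 2/273  (sign -1)
combine: 4πI² = 585·7/195·2/273 = 2/13
take √, sign +1: I = 0.11064668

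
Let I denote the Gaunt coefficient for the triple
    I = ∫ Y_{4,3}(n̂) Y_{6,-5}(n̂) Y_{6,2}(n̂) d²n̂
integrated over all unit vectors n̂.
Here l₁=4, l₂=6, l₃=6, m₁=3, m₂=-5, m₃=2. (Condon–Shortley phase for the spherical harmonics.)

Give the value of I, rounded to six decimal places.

m-sum 0 ✓  L=16 even ✓  2≤6≤10 ✓
Π(2lᵢ+1) = 9×13×13 = 1521
triangle coeff Δ(4,6,6) = 1/15315300
Σ_t [0,4]: t=0:+1/829440 t=1:−1/25920 t=2:+1/9216 t=3:−1/25920 t=4:+1/829440 = 7/207360
(3j)²=28/2431 [(4 6 6; 0 0 0)], sign=+1
Σ_t [0,1]: t=0:+1/725760 t=1:−1/5806080 = 1/829440
(3j)²=49/2652 [(4 6 6; 3 -5 2)], sign=+1
⇒ 4πI² = 1029/3179
I = (+1)√(1029/3179/(4π)) = 0.16049352

0.160494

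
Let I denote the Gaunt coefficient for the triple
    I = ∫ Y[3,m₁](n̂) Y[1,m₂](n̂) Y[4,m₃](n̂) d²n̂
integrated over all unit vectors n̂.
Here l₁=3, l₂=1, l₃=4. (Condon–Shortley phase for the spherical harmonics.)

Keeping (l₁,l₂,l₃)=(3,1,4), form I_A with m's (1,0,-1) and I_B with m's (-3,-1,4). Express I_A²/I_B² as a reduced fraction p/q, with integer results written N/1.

l's match ⇒ only the (l;m) 3-j factors differ between A and B.
A: triangle coeff Δ(3,1,4) = 1/252; Σ_t [0,0]: t=0:+1/48 = 1/48; (3j)²=5/84 [(3 1 4; 1 0 -1)], sign=-1
B: triangle coeff Δ(3,1,4) = 1/252; Σ_t [0,0]: t=0:+1/1440 = 1/1440; (3j)²=1/9 [(3 1 4; -3 -1 4)], sign=+1
I_A²/I_B² = (5/84)/(1/9) = 15/28

15/28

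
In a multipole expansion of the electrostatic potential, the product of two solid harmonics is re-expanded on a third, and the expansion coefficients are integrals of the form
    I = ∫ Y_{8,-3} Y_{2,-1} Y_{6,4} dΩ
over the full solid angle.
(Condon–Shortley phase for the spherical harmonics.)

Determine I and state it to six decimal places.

Checks pass: Σm=0; 16 even; l₃=6∈[6,10].
(2·8+1)(2·2+1)(2·6+1) = 1105
Δ: 4! 12! 0! / 17! → 1/30940
sum: t=2:+1/2073600 = 1/2073600
3j²(8 2 6; 0 0 0) = Δ·Π!·Σ² = 28/1105  (sign +1)
sum: t=1:−1/43545600 = -1/43545600
3j²(8 2 6; -3 -1 4) = Δ·Π!·Σ² = 11/3094  (sign -1)
combine: 4πI² = 1105·28/1105·11/3094 = 22/221
take √, sign -1: I = -0.08900415

-0.089004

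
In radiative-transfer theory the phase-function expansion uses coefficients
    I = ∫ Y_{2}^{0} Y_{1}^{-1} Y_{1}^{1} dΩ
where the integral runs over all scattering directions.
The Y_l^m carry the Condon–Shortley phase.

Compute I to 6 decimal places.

0.126157

m-sum 0 ✓  L=4 even ✓  1≤1≤3 ✓
Π(2lᵢ+1) = 5×3×3 = 45
triangle coeff Δ(2,1,1) = 1/30
Σ_t [1,1]: t=1:−1/1 = -1/1
(3j)²=2/15 [(2 1 1; 0 0 0)], sign=+1
Σ_t [0,0]: t=0:+1/4 = 1/4
(3j)²=1/30 [(2 1 1; 0 -1 1)], sign=+1
⇒ 4πI² = 1/5
I = (+1)√(1/5/(4π)) = 0.12615663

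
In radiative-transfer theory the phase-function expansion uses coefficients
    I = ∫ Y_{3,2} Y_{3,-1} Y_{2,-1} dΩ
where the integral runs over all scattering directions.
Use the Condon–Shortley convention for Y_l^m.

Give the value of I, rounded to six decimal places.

Checks pass: Σm=0; 8 even; l₃=2∈[0,6].
(2·3+1)(2·3+1)(2·2+1) = 245
Δ: 4! 2! 2! / 9! → 1/3780
sum: t=1:−1/24 t=2:+1/4 t=3:−1/24 = 1/6
3j²(3 3 2; 0 0 0) = Δ·Π!·Σ² = 4/105  (sign +1)
sum: t=0:+1/48 t=1:−1/12 = -1/16
3j²(3 3 2; 2 -1 -1) = Δ·Π!·Σ² = 1/28  (sign +1)
combine: 4πI² = 245·4/105·1/28 = 1/3
take √, sign +1: I = 0.16286750

0.162868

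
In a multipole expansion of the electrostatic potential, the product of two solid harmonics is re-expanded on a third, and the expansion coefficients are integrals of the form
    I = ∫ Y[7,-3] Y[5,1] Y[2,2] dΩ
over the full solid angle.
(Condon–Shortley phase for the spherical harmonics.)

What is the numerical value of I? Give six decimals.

-0.164220

m-sum 0 ✓  L=14 even ✓  2≤2≤12 ✓
Π(2lᵢ+1) = 15×11×5 = 825
triangle coeff Δ(7,5,2) = 1/15015
Σ_t [5,5]: t=5:−1/57600 = -1/57600
(3j)²=21/715 [(7 5 2; 0 0 0)], sign=-1
Σ_t [6,6]: t=6:+1/414720 = 1/414720
(3j)²=2/143 [(7 5 2; -3 1 2)], sign=+1
⇒ 4πI² = 630/1859
I = (-1)√(630/1859/(4π)) = -0.16421985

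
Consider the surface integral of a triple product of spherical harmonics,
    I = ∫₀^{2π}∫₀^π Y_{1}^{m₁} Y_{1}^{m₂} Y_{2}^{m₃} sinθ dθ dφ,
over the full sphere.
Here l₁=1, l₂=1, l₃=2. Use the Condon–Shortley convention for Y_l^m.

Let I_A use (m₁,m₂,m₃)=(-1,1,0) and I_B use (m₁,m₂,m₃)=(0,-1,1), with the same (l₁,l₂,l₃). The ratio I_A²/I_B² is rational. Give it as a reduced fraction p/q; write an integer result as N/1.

Shared (l₁,l₂,l₃)=(1,1,2): N and (l;000)² cancel in I_A²/I_B².
A: Δ = 0!·2!·2!/5! = 1/30; Racah Σ t=0..0: t=0:+1/4 = 1/4; ⇒ 3j(1 1 2; -1 1 0)² = 1/30, sgn +1
B: Δ = 0!·2!·2!/5! = 1/30; Racah Σ t=0..0: t=0:+1/2 = 1/2; ⇒ 3j(1 1 2; 0 -1 1)² = 1/10, sgn -1
I_A²/I_B² = (1/30)/(1/10) = 1/3

1/3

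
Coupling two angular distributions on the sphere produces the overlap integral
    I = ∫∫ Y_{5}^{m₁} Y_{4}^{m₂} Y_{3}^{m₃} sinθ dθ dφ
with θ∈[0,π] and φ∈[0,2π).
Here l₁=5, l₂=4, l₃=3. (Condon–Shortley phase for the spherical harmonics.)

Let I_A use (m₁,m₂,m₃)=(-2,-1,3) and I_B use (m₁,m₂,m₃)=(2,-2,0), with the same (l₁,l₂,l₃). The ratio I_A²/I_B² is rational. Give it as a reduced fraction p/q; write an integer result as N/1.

125/2

l's match ⇒ only the (l;m) 3-j factors differ between A and B.
A: triangle coeff Δ(5,4,3) = 1/180180; Σ_t [3,3]: t=3:−1/1728 = -1/1728; (3j)²=25/858 [(5 4 3; -2 -1 3)], sign=-1
B: triangle coeff Δ(5,4,3) = 1/180180; Σ_t [0,2]: t=0:+1/8640 t=1:−1/480 t=2:+1/576 = -1/4320; (3j)²=1/2145 [(5 4 3; 2 -2 0)], sign=+1
I_A²/I_B² = (25/858)/(1/2145) = 125/2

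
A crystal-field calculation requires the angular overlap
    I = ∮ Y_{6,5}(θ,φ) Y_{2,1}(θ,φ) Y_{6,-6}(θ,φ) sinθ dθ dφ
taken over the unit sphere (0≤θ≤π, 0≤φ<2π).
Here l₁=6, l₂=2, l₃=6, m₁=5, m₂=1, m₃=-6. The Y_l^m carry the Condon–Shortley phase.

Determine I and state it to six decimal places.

0.178412

Checks pass: Σm=0; 14 even; l₃=6∈[4,8].
(2·6+1)(2·2+1)(2·6+1) = 845
Δ: 2! 10! 2! / 15! → 1/90090
sum: t=0:+1/69120 t=1:−1/14400 t=2:+1/69120 = -7/172800
3j²(6 2 6; 0 0 0) = Δ·Π!·Σ² = 14/715  (sign -1)
sum: t=1:−1/7257600 = -1/7257600
3j²(6 2 6; 5 1 -6) = Δ·Π!·Σ² = 11/455  (sign -1)
combine: 4πI² = 845·14/715·11/455 = 2/5
take √, sign +1: I = 0.17841241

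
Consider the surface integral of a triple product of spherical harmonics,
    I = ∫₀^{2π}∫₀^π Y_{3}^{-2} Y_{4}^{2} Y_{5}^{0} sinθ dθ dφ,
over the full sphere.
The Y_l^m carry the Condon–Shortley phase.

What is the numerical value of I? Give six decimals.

Checks pass: Σm=0; 12 even; l₃=5∈[1,7].
(2·3+1)(2·4+1)(2·5+1) = 693
Δ: 2! 4! 6! / 13! → 1/180180
sum: t=0:+1/576 t=1:−1/144 t=2:+1/576 = -1/288
3j²(3 4 5; 0 0 0) = Δ·Π!·Σ² = 20/1001  (sign +1)
sum: t=1:−1/2880 t=2:+1/576 = 1/720
3j²(3 4 5; -2 2 0) = Δ·Π!·Σ² = 80/3003  (sign -1)
combine: 4πI² = 693·20/1001·80/3003 = 4800/13013
take √, sign -1: I = -0.17132746

-0.171327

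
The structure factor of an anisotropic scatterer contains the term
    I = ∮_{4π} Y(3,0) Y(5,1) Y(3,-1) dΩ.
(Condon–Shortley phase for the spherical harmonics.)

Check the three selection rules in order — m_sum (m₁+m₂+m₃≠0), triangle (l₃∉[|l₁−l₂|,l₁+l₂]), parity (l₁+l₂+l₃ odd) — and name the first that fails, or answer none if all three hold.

azimuthal sum: 0 + 1 − 1 = 0  ✓
2 ≤ 3 ≤ 8 (triangle on l)  ✓
L = 3 + 5 + 3 = 11 (odd)  ✗

parity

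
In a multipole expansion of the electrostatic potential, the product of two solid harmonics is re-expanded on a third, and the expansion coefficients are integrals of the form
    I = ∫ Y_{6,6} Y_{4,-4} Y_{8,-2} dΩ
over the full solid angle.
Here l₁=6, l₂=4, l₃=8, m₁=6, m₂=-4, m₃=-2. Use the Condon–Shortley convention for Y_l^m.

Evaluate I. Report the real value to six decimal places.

Rules hold: Σm=0, L=18 even, 2≤8≤10.
N = 13·9·17 = 1989
Δ = 2!·10!·6!/19! = 1/23279256
Racah Σ t=0..2: t=0:+1/1658880 t=1:−1/518400 t=2:+1/1658880 = -1/1382400
⇒ 3j(6 4 8; 0 0 0)² = 504/46189, sgn -1
Racah Σ t=0..0: t=0:+1/5225472000 = 1/5225472000
⇒ 3j(6 4 8; 6 -4 -2)² = 1/12597, sgn +1
4πI² = N·(3j₀)²·(3jₘ)² = 1512/877591
I = -1·√(0.0017229/4π) = -0.01170914

-0.011709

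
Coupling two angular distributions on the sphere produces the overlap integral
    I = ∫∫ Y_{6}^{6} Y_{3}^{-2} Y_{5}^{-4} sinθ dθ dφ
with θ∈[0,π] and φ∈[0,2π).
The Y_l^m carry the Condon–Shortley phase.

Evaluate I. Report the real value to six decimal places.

0.207001

Rules hold: Σm=0, L=14 even, 3≤5≤9.
N = 13·7·11 = 1001
Δ = 4!·8!·2!/15! = 1/675675
Racah Σ t=1..3: t=1:−1/8640 t=2:+1/2304 t=3:−1/8640 = 7/34560
⇒ 3j(6 3 5; 0 0 0)² = 7/429, sgn -1
Racah Σ t=0..0: t=0:+1/967680 = 1/967680
⇒ 3j(6 3 5; 6 -2 -4)² = 3/91, sgn -1
4πI² = N·(3j₀)²·(3jₘ)² = 7/13
I = +1·√(0.538462/4π) = 0.20700098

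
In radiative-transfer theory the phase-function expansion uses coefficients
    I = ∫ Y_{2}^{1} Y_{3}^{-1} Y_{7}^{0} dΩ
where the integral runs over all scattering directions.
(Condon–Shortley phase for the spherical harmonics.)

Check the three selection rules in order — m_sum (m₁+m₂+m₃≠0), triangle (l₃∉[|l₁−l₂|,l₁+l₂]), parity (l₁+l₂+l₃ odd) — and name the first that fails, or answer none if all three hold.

triangle

azimuthal sum: 1 − 1 + 0 = 0  ✓
1 ≤ 7 ≤ 5 (triangle on l)  ✗
L = 2 + 3 + 7 = 12 (even)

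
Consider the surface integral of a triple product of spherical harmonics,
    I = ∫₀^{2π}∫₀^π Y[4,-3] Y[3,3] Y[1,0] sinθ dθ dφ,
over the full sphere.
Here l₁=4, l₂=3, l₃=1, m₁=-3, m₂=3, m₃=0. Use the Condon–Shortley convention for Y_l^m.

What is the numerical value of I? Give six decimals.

Checks pass: Σm=0; 8 even; l₃=1∈[1,7].
(2·4+1)(2·3+1)(2·1+1) = 189
Δ: 6! 2! 0! / 9! → 1/252
sum: t=3:−1/36 = -1/36
3j²(4 3 1; 0 0 0) = Δ·Π!·Σ² = 4/63  (sign +1)
sum: t=6:+1/720 = 1/720
3j²(4 3 1; -3 3 0) = Δ·Π!·Σ² = 1/36  (sign -1)
combine: 4πI² = 189·4/63·1/36 = 1/3
take √, sign -1: I = -0.16286750

-0.162868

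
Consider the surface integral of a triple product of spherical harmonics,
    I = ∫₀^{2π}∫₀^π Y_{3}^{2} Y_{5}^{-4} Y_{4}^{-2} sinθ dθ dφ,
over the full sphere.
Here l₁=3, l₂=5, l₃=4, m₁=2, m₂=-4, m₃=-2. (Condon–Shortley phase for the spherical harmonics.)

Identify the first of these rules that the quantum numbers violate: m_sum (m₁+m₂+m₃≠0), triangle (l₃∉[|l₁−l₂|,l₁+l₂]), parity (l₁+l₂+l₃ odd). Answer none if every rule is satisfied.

m_sum

Σmᵢ = -4  ✗
l₃∈[|l₁−l₂|,l₁+l₂]=[2,8], have l₃=4
Σlᵢ = 12 ⇒ even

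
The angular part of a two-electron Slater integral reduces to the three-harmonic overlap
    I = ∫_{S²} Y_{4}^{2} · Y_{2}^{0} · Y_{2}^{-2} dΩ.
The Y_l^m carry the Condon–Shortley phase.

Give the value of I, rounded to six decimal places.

0.156078

Checks pass: Σm=0; 8 even; l₃=2∈[2,6].
(2·4+1)(2·2+1)(2·2+1) = 225
Δ: 4! 4! 0! / 9! → 1/630
sum: t=2:+1/16 = 1/16
3j²(4 2 2; 0 0 0) = Δ·Π!·Σ² = 2/35  (sign +1)
sum: t=2:+1/96 = 1/96
3j²(4 2 2; 2 0 -2) = Δ·Π!·Σ² = 1/42  (sign +1)
combine: 4πI² = 225·2/35·1/42 = 15/49
take √, sign +1: I = 0.15607835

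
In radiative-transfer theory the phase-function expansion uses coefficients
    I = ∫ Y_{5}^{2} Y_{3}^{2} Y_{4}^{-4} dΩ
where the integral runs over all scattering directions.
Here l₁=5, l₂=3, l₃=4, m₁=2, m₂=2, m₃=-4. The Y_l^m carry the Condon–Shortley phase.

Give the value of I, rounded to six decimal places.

Checks pass: Σm=0; 12 even; l₃=4∈[2,8].
(2·5+1)(2·3+1)(2·4+1) = 693
Δ: 4! 6! 2! / 13! → 1/180180
sum: t=1:−1/576 t=2:+1/144 t=3:−1/576 = 1/288
3j²(5 3 4; 0 0 0) = Δ·Π!·Σ² = 20/1001  (sign +1)
sum: t=3:−1/8640 = -1/8640
3j²(5 3 4; 2 2 -4) = Δ·Π!·Σ² = 14/1287  (sign -1)
combine: 4πI² = 693·20/1001·14/1287 = 280/1859
take √, sign -1: I = -0.10947990

-0.109480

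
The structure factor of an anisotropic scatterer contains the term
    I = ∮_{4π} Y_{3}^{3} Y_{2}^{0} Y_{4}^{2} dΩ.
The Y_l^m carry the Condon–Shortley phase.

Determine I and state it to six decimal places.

0.000000

m-sum = 3 + 0 + 2 = 5 ≠ 0 ⇒ I = 0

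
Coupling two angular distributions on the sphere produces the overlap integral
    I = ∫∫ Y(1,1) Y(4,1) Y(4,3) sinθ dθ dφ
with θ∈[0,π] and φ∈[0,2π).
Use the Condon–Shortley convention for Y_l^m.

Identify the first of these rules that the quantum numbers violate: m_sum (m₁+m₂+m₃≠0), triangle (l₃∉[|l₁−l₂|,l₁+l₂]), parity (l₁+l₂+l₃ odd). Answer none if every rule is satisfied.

Σmᵢ = 5  ✗
l₃∈[|l₁−l₂|,l₁+l₂]=[3,5], have l₃=4
Σlᵢ = 9 ⇒ odd

m_sum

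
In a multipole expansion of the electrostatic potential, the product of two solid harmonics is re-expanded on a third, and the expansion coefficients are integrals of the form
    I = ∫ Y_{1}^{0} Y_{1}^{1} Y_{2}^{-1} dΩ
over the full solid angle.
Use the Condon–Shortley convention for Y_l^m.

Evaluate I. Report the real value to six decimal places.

m-sum 0 ✓  L=4 even ✓  0≤2≤2 ✓
Π(2lᵢ+1) = 3×3×5 = 45
triangle coeff Δ(1,1,2) = 1/30
Σ_t [0,0]: t=0:+1/1 = 1/1
(3j)²=2/15 [(1 1 2; 0 0 0)], sign=+1
Σ_t [0,0]: t=0:+1/2 = 1/2
(3j)²=1/10 [(1 1 2; 0 1 -1)], sign=-1
⇒ 4πI² = 3/5
I = (-1)√(3/5/(4π)) = -0.21850969

-0.218510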